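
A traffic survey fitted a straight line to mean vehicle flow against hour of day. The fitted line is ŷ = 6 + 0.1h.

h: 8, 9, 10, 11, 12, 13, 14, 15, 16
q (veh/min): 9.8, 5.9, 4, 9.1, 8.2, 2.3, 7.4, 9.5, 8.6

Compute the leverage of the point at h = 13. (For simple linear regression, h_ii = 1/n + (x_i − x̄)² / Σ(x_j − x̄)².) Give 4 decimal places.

h = 0.1278

h̄ = (8 + 9 + 10 + 11 + 12 + 13 + 14 + 15 + 16)/9 = 12
Σ(h − h̄)² = 16 + 9 + 4 + 1 + 0 + 1 + 4 + 9 + 16 = 60
h = 1/9 + (1)²/60 = 0.111111 + 0.0166667 = 0.1278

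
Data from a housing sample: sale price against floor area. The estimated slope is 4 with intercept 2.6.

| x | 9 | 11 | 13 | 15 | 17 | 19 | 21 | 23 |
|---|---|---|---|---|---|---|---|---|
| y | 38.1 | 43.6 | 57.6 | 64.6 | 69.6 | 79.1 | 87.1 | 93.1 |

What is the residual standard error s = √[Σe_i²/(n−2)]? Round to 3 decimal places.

x=9: ŷ = 2.6 + 4·9 = 38.6; e = 38.1 − 38.6 = -0.5
x=11: ŷ = 2.6 + 4·11 = 46.6; e = 43.6 − 46.6 = -3
x=13: ŷ = 2.6 + 4·13 = 54.6; e = 57.6 − 54.6 = 3
x=15: ŷ = 2.6 + 4·15 = 62.6; e = 64.6 − 62.6 = 2
x=17: ŷ = 2.6 + 4·17 = 70.6; e = 69.6 − 70.6 = -1
x=19: ŷ = 2.6 + 4·19 = 78.6; e = 79.1 − 78.6 = 0.5
x=21: ŷ = 2.6 + 4·21 = 86.6; e = 87.1 − 86.6 = 0.5
x=23: ŷ = 2.6 + 4·23 = 94.6; e = 93.1 − 94.6 = -1.5
SSE = 0.25 + 9 + 9 + 4 + 1 + 0.25 + 0.25 + 2.25 = 26
s = √(26/6) = √4.33333 ≈ 2.082

s = 2.082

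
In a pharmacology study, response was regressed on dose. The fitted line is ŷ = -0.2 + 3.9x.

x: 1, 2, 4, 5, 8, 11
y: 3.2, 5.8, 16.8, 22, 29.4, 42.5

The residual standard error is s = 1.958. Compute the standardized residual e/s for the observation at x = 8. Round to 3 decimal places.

ŷ = -0.2 + 3.9·8 = 31
e = 29.4 − 31 = -1.6
e/s = -1.6 / 1.958 = -0.817

-0.817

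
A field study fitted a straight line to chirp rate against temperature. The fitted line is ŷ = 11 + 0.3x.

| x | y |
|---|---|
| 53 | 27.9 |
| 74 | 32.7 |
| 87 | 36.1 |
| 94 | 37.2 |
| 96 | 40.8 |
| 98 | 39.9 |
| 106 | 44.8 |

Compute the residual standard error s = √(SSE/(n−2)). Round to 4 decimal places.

s = 1.5166

x=53: ŷ = 11 + 0.3·53 = 26.9; r = 27.9 − 26.9 = 1
x=74: ŷ = 11 + 0.3·74 = 33.2; r = 32.7 − 33.2 = -0.5
x=87: ŷ = 11 + 0.3·87 = 37.1; r = 36.1 − 37.1 = -1
x=94: ŷ = 11 + 0.3·94 = 39.2; r = 37.2 − 39.2 = -2
x=96: ŷ = 11 + 0.3·96 = 39.8; r = 40.8 − 39.8 = 1
x=98: ŷ = 11 + 0.3·98 = 40.4; r = 39.9 − 40.4 = -0.5
x=106: ŷ = 11 + 0.3·106 = 42.8; r = 44.8 − 42.8 = 2
SSE = 1 + 0.25 + 1 + 4 + 1 + 0.25 + 4 = 11.5
s = √(11.5/5) = √2.3 ≈ 1.5166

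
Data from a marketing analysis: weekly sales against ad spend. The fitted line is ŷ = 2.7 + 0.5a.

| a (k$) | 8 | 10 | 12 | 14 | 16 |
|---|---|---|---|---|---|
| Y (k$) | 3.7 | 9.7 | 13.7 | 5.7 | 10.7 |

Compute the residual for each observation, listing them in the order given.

-3, 2, 5, -4, 0

a=8: ŷ = 2.7 + 0.5·8 = 6.7; r = 3.7 − 6.7 = -3
a=10: ŷ = 2.7 + 0.5·10 = 7.7; r = 9.7 − 7.7 = 2
a=12: ŷ = 2.7 + 0.5·12 = 8.7; r = 13.7 − 8.7 = 5
a=14: ŷ = 2.7 + 0.5·14 = 9.7; r = 5.7 − 9.7 = -4
a=16: ŷ = 2.7 + 0.5·16 = 10.7; r = 10.7 − 10.7 = 0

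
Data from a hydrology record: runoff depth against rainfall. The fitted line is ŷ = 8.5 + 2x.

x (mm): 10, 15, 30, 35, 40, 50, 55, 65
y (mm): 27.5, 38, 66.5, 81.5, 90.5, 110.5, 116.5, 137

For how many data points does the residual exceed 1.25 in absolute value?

6

x=10: ŷ = 8.5 + 2·10 = 28.5; r = 27.5 − 28.5 = -1
x=15: ŷ = 8.5 + 2·15 = 38.5; r = 38 − 38.5 = -0.5
x=30: ŷ = 8.5 + 2·30 = 68.5; r = 66.5 − 68.5 = -2
x=35: ŷ = 8.5 + 2·35 = 78.5; r = 81.5 − 78.5 = 3
x=40: ŷ = 8.5 + 2·40 = 88.5; r = 90.5 − 88.5 = 2
x=50: ŷ = 8.5 + 2·50 = 108.5; r = 110.5 − 108.5 = 2
x=55: ŷ = 8.5 + 2·55 = 118.5; r = 116.5 − 118.5 = -2
x=65: ŷ = 8.5 + 2·65 = 138.5; r = 137 − 138.5 = -1.5
|r| > 1.25: x=30 (|r|=2), x=35 (|r|=3), x=40 (|r|=2), x=50 (|r|=2), x=55 (|r|=2), x=65 (|r|=1.5) → 6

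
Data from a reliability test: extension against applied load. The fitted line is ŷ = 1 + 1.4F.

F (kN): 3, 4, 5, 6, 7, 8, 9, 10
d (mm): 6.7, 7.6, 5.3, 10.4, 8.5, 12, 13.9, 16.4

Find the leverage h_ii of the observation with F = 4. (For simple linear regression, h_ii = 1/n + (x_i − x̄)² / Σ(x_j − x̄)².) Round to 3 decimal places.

F̄ = (3 + 4 + 5 + 6 + 7 + 8 + 9 + 10)/8 = 6.5
Σ(F − F̄)² = 12.25 + 6.25 + 2.25 + 0.25 + 0.25 + 2.25 + 6.25 + 12.25 = 42
h = 1/8 + (-2.5)²/42 = 0.125 + 0.14881 = 0.274

h = 0.274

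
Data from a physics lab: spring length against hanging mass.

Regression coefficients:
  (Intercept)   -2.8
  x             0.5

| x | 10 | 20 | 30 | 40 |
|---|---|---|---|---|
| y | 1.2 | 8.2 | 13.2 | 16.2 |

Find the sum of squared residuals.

x=10: ŷ = -2.8 + 0.5·10 = 2.2; e = 1.2 − 2.2 = -1
x=20: ŷ = -2.8 + 0.5·20 = 7.2; e = 8.2 − 7.2 = 1
x=30: ŷ = -2.8 + 0.5·30 = 12.2; e = 13.2 − 12.2 = 1
x=40: ŷ = -2.8 + 0.5·40 = 17.2; e = 16.2 − 17.2 = -1
SSE = 1 + 1 + 1 + 1 = 4

SSE = 4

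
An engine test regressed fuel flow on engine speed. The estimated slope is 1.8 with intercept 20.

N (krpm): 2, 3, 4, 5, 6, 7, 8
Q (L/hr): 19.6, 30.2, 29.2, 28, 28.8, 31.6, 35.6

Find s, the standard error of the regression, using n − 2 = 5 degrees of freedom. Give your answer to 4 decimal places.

s = 3.1774

N=2: Q̂ = 20 + 1.8·2 = 23.6; e = 19.6 − 23.6 = -4
N=3: Q̂ = 20 + 1.8·3 = 25.4; e = 30.2 − 25.4 = 4.8
N=4: Q̂ = 20 + 1.8·4 = 27.2; e = 29.2 − 27.2 = 2
N=5: Q̂ = 20 + 1.8·5 = 29; e = 28 − 29 = -1
N=6: Q̂ = 20 + 1.8·6 = 30.8; e = 28.8 − 30.8 = -2
N=7: Q̂ = 20 + 1.8·7 = 32.6; e = 31.6 − 32.6 = -1
N=8: Q̂ = 20 + 1.8·8 = 34.4; e = 35.6 − 34.4 = 1.2
SSE = 16 + 23.04 + 4 + 1 + 4 + 1 + 1.44 = 50.48
s = √(50.48/5) = √10.096 ≈ 3.1774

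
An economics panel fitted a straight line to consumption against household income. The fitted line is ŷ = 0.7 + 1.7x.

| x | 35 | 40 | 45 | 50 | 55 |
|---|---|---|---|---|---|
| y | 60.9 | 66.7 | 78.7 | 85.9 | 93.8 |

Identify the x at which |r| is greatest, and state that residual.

x=35: ŷ = 0.7 + 1.7·35 = 60.2; r = 60.9 − 60.2 = 0.7
x=40: ŷ = 0.7 + 1.7·40 = 68.7; r = 66.7 − 68.7 = -2
x=45: ŷ = 0.7 + 1.7·45 = 77.2; r = 78.7 − 77.2 = 1.5
x=50: ŷ = 0.7 + 1.7·50 = 85.7; r = 85.9 − 85.7 = 0.2
x=55: ŷ = 0.7 + 1.7·55 = 94.2; r = 93.8 − 94.2 = -0.4
Largest |r| is 2 at x = 40, residual -2.

x = 40, r = -2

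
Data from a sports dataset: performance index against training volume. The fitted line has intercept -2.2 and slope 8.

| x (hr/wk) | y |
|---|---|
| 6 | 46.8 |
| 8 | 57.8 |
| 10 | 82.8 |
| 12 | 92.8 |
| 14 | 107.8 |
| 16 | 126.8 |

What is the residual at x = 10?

e = 5

ŷ = -2.2 + 8·10 = 77.8
e = 82.8 − 77.8 = 5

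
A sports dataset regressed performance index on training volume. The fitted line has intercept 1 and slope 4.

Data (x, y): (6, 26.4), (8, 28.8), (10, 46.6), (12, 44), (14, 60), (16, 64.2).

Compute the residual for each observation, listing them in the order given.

1.4, -4.2, 5.6, -5, 3, -0.8

x=6: ŷ = 1 + 4·6 = 25; r = 26.4 − 25 = 1.4
x=8: ŷ = 1 + 4·8 = 33; r = 28.8 − 33 = -4.2
x=10: ŷ = 1 + 4·10 = 41; r = 46.6 − 41 = 5.6
x=12: ŷ = 1 + 4·12 = 49; r = 44 − 49 = -5
x=14: ŷ = 1 + 4·14 = 57; r = 60 − 57 = 3
x=16: ŷ = 1 + 4·16 = 65; r = 64.2 − 65 = -0.8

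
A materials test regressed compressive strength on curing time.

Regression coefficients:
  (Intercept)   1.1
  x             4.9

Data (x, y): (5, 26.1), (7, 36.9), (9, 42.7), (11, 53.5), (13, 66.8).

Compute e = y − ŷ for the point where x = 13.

ŷ = 1.1 + 4.9·13 = 64.8
e = 66.8 − 64.8 = 2

e = 2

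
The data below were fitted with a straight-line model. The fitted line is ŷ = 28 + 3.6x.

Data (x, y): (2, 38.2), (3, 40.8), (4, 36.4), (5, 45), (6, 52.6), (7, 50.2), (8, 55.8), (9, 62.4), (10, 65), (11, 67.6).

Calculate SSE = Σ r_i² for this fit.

SSE = 74

x=2: ŷ = 28 + 3.6·2 = 35.2; r = 38.2 − 35.2 = 3
x=3: ŷ = 28 + 3.6·3 = 38.8; r = 40.8 − 38.8 = 2
x=4: ŷ = 28 + 3.6·4 = 42.4; r = 36.4 − 42.4 = -6
x=5: ŷ = 28 + 3.6·5 = 46; r = 45 − 46 = -1
x=6: ŷ = 28 + 3.6·6 = 49.6; r = 52.6 − 49.6 = 3
x=7: ŷ = 28 + 3.6·7 = 53.2; r = 50.2 − 53.2 = -3
x=8: ŷ = 28 + 3.6·8 = 56.8; r = 55.8 − 56.8 = -1
x=9: ŷ = 28 + 3.6·9 = 60.4; r = 62.4 − 60.4 = 2
x=10: ŷ = 28 + 3.6·10 = 64; r = 65 − 64 = 1
x=11: ŷ = 28 + 3.6·11 = 67.6; r = 67.6 − 67.6 = 0
SSE = 9 + 4 + 36 + 1 + 9 + 9 + 1 + 4 + 1 + 0 = 74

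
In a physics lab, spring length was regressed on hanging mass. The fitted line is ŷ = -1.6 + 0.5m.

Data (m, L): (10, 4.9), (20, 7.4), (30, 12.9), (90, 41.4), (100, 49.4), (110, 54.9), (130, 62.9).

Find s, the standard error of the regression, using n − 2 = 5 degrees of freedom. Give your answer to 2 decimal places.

m=10: ŷ = -1.6 + 0.5·10 = 3.4; e = 4.9 − 3.4 = 1.5
m=20: ŷ = -1.6 + 0.5·20 = 8.4; e = 7.4 − 8.4 = -1
m=30: ŷ = -1.6 + 0.5·30 = 13.4; e = 12.9 − 13.4 = -0.5
m=90: ŷ = -1.6 + 0.5·90 = 43.4; e = 41.4 − 43.4 = -2
m=100: ŷ = -1.6 + 0.5·100 = 48.4; e = 49.4 − 48.4 = 1
m=110: ŷ = -1.6 + 0.5·110 = 53.4; e = 54.9 − 53.4 = 1.5
m=130: ŷ = -1.6 + 0.5·130 = 63.4; e = 62.9 − 63.4 = -0.5
SSE = 2.25 + 1 + 0.25 + 4 + 1 + 2.25 + 0.25 = 11
s = √(11/5) = √2.2 ≈ 1.48

s = 1.48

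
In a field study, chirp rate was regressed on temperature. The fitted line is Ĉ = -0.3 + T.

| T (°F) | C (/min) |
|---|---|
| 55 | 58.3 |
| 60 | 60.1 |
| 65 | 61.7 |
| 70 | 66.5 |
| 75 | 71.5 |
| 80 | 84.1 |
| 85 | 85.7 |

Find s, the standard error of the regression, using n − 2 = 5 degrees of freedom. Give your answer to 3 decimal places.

T=55: Ĉ = -0.3 + 55 = 54.7; e = 58.3 − 54.7 = 3.6
T=60: Ĉ = -0.3 + 60 = 59.7; e = 60.1 − 59.7 = 0.4
T=65: Ĉ = -0.3 + 65 = 64.7; e = 61.7 − 64.7 = -3
T=70: Ĉ = -0.3 + 70 = 69.7; e = 66.5 − 69.7 = -3.2
T=75: Ĉ = -0.3 + 75 = 74.7; e = 71.5 − 74.7 = -3.2
T=80: Ĉ = -0.3 + 80 = 79.7; e = 84.1 − 79.7 = 4.4
T=85: Ĉ = -0.3 + 85 = 84.7; e = 85.7 − 84.7 = 1
SSE = 12.96 + 0.16 + 9 + 10.24 + 10.24 + 19.36 + 1 = 62.96
s = √(62.96/5) = √12.592 ≈ 3.549

s = 3.549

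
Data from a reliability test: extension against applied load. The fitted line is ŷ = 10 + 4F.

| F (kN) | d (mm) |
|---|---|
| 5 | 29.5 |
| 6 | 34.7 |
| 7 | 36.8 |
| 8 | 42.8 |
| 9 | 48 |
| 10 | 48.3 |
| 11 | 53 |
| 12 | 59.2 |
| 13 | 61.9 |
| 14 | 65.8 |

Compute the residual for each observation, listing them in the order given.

-0.5, 0.7, -1.2, 0.8, 2, -1.7, -1, 1.2, -0.1, -0.2

F=5: ŷ = 10 + 4·5 = 30; e = 29.5 − 30 = -0.5
F=6: ŷ = 10 + 4·6 = 34; e = 34.7 − 34 = 0.7
F=7: ŷ = 10 + 4·7 = 38; e = 36.8 − 38 = -1.2
F=8: ŷ = 10 + 4·8 = 42; e = 42.8 − 42 = 0.8
F=9: ŷ = 10 + 4·9 = 46; e = 48 − 46 = 2
F=10: ŷ = 10 + 4·10 = 50; e = 48.3 − 50 = -1.7
F=11: ŷ = 10 + 4·11 = 54; e = 53 − 54 = -1
F=12: ŷ = 10 + 4·12 = 58; e = 59.2 − 58 = 1.2
F=13: ŷ = 10 + 4·13 = 62; e = 61.9 − 62 = -0.1
F=14: ŷ = 10 + 4·14 = 66; e = 65.8 − 66 = -0.2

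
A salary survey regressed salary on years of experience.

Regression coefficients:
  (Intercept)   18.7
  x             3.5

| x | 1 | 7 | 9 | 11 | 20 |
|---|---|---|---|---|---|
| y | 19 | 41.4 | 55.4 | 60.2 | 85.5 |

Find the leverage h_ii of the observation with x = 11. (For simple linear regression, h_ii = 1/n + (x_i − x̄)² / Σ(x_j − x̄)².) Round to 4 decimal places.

x̄ = (1 + 7 + 9 + 11 + 20)/5 = 9.6
Σ(x − x̄)² = 73.96 + 6.76 + 0.36 + 1.96 + 108.16 = 191.2
h = 1/5 + (1.4)²/191.2 = 0.2 + 0.010251 = 0.2103

h = 0.2103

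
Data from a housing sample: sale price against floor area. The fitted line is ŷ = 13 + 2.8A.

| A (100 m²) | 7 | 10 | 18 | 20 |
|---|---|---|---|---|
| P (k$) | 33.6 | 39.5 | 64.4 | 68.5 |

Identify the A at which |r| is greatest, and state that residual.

A = 10, r = -1.5

A=7: ŷ = 13 + 2.8·7 = 32.6; r = 33.6 − 32.6 = 1
A=10: ŷ = 13 + 2.8·10 = 41; r = 39.5 − 41 = -1.5
A=18: ŷ = 13 + 2.8·18 = 63.4; r = 64.4 − 63.4 = 1
A=20: ŷ = 13 + 2.8·20 = 69; r = 68.5 − 69 = -0.5
Largest |r| is 1.5 at A = 10, residual -1.5.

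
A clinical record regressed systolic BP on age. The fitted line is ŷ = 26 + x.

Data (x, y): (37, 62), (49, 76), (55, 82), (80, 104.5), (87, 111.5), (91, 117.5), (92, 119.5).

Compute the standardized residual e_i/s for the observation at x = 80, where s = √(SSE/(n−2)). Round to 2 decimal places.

-1.06

x=37: ŷ = 26 + 37 = 63; e = 62 − 63 = -1
x=49: ŷ = 26 + 49 = 75; e = 76 − 75 = 1
x=55: ŷ = 26 + 55 = 81; e = 82 − 81 = 1
x=80: ŷ = 26 + 80 = 106; e = 104.5 − 106 = -1.5
x=87: ŷ = 26 + 87 = 113; e = 111.5 − 113 = -1.5
x=91: ŷ = 26 + 91 = 117; e = 117.5 − 117 = 0.5
x=92: ŷ = 26 + 92 = 118; e = 119.5 − 118 = 1.5
SSE = 1 + 1 + 1 + 2.25 + 2.25 + 0.25 + 2.25 = 10
s = √(10/5) = 1.41421
e/s = -1.5 / 1.41421 = -1.06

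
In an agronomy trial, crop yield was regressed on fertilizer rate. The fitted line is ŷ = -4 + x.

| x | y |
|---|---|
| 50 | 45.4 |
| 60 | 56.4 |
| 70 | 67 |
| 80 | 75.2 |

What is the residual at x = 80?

e = -0.8

ŷ = -4 + 80 = 76
e = 75.2 − 76 = -0.8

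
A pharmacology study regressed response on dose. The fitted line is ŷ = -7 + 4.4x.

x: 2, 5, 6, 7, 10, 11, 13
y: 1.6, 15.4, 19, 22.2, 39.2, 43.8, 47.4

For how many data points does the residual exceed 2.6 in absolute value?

1

x=2: ŷ = -7 + 4.4·2 = 1.8; e = 1.6 − 1.8 = -0.2
x=5: ŷ = -7 + 4.4·5 = 15; e = 15.4 − 15 = 0.4
x=6: ŷ = -7 + 4.4·6 = 19.4; e = 19 − 19.4 = -0.4
x=7: ŷ = -7 + 4.4·7 = 23.8; e = 22.2 − 23.8 = -1.6
x=10: ŷ = -7 + 4.4·10 = 37; e = 39.2 − 37 = 2.2
x=11: ŷ = -7 + 4.4·11 = 41.4; e = 43.8 − 41.4 = 2.4
x=13: ŷ = -7 + 4.4·13 = 50.2; e = 47.4 − 50.2 = -2.8
|e| > 2.6: x=13 (|e|=2.8) → 1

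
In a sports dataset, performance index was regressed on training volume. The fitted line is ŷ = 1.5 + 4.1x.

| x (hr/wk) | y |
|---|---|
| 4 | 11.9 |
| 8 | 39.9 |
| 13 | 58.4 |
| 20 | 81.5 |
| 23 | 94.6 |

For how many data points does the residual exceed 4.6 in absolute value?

2

x=4: ŷ = 1.5 + 4.1·4 = 17.9; e = 11.9 − 17.9 = -6
x=8: ŷ = 1.5 + 4.1·8 = 34.3; e = 39.9 − 34.3 = 5.6
x=13: ŷ = 1.5 + 4.1·13 = 54.8; e = 58.4 − 54.8 = 3.6
x=20: ŷ = 1.5 + 4.1·20 = 83.5; e = 81.5 − 83.5 = -2
x=23: ŷ = 1.5 + 4.1·23 = 95.8; e = 94.6 − 95.8 = -1.2
|e| > 4.6: x=4 (|e|=6), x=8 (|e|=5.6) → 2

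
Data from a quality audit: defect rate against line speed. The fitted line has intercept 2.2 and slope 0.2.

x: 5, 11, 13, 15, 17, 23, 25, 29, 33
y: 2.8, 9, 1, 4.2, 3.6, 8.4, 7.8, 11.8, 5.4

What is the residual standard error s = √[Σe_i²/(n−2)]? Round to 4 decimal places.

s = 3.1550

x=5: ŷ = 2.2 + 0.2·5 = 3.2; e = 2.8 − 3.2 = -0.4
x=11: ŷ = 2.2 + 0.2·11 = 4.4; e = 9 − 4.4 = 4.6
x=13: ŷ = 2.2 + 0.2·13 = 4.8; e = 1 − 4.8 = -3.8
x=15: ŷ = 2.2 + 0.2·15 = 5.2; e = 4.2 − 5.2 = -1
x=17: ŷ = 2.2 + 0.2·17 = 5.6; e = 3.6 − 5.6 = -2
x=23: ŷ = 2.2 + 0.2·23 = 6.8; e = 8.4 − 6.8 = 1.6
x=25: ŷ = 2.2 + 0.2·25 = 7.2; e = 7.8 − 7.2 = 0.6
x=29: ŷ = 2.2 + 0.2·29 = 8; e = 11.8 − 8 = 3.8
x=33: ŷ = 2.2 + 0.2·33 = 8.8; e = 5.4 − 8.8 = -3.4
SSE = 0.16 + 21.16 + 14.44 + 1 + 4 + 2.56 + 0.36 + 14.44 + 11.56 = 69.68
s = √(69.68/7) = √9.95429 ≈ 3.1550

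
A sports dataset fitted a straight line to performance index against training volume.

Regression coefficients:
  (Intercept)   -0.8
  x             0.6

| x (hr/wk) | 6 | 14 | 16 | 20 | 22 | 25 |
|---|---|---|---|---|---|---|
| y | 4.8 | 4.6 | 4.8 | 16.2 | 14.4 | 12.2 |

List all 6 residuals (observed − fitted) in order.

x=6: ŷ = -0.8 + 0.6·6 = 2.8; r = 4.8 − 2.8 = 2
x=14: ŷ = -0.8 + 0.6·14 = 7.6; r = 4.6 − 7.6 = -3
x=16: ŷ = -0.8 + 0.6·16 = 8.8; r = 4.8 − 8.8 = -4
x=20: ŷ = -0.8 + 0.6·20 = 11.2; r = 16.2 − 11.2 = 5
x=22: ŷ = -0.8 + 0.6·22 = 12.4; r = 14.4 − 12.4 = 2
x=25: ŷ = -0.8 + 0.6·25 = 14.2; r = 12.2 − 14.2 = -2

2, -3, -4, 5, 2, -2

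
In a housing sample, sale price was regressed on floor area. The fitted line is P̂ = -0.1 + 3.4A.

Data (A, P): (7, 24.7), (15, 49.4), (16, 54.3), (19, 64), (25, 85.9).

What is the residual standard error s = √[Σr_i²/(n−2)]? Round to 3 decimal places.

s = 1.225

A=7: P̂ = -0.1 + 3.4·7 = 23.7; r = 24.7 − 23.7 = 1
A=15: P̂ = -0.1 + 3.4·15 = 50.9; r = 49.4 − 50.9 = -1.5
A=16: P̂ = -0.1 + 3.4·16 = 54.3; r = 54.3 − 54.3 = 0
A=19: P̂ = -0.1 + 3.4·19 = 64.5; r = 64 − 64.5 = -0.5
A=25: P̂ = -0.1 + 3.4·25 = 84.9; r = 85.9 − 84.9 = 1
SSE = 1 + 2.25 + 0 + 0.25 + 1 = 4.5
s = √(4.5/3) = √1.5 ≈ 1.225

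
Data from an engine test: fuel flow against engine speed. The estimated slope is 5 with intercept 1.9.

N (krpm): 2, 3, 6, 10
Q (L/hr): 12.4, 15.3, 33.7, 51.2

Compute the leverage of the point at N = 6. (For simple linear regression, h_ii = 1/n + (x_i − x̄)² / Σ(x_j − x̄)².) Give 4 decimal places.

h = 0.2645

N̄ = (2 + 3 + 6 + 10)/4 = 5.25
Σ(N − N̄)² = 10.5625 + 5.0625 + 0.5625 + 22.5625 = 38.75
h = 1/4 + (0.75)²/38.75 = 0.25 + 0.0145161 = 0.2645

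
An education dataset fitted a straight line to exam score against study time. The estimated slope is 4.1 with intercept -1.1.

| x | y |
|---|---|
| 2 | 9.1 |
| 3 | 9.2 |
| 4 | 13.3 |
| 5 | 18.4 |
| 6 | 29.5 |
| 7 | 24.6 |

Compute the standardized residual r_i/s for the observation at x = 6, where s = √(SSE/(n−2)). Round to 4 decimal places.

1.5757

x=2: ŷ = -1.1 + 4.1·2 = 7.1; r = 9.1 − 7.1 = 2
x=3: ŷ = -1.1 + 4.1·3 = 11.2; r = 9.2 − 11.2 = -2
x=4: ŷ = -1.1 + 4.1·4 = 15.3; r = 13.3 − 15.3 = -2
x=5: ŷ = -1.1 + 4.1·5 = 19.4; r = 18.4 − 19.4 = -1
x=6: ŷ = -1.1 + 4.1·6 = 23.5; r = 29.5 − 23.5 = 6
x=7: ŷ = -1.1 + 4.1·7 = 27.6; r = 24.6 − 27.6 = -3
SSE = 4 + 4 + 4 + 1 + 36 + 9 = 58
s = √(58/4) = 3.80789
r/s = 6 / 3.80789 = 1.5757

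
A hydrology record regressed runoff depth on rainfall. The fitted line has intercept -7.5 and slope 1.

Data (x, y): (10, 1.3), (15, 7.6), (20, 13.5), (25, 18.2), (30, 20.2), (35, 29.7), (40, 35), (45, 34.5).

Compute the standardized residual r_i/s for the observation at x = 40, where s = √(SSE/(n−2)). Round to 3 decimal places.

1.151

x=10: ŷ = -7.5 + 10 = 2.5; r = 1.3 − 2.5 = -1.2
x=15: ŷ = -7.5 + 15 = 7.5; r = 7.6 − 7.5 = 0.1
x=20: ŷ = -7.5 + 20 = 12.5; r = 13.5 − 12.5 = 1
x=25: ŷ = -7.5 + 25 = 17.5; r = 18.2 − 17.5 = 0.7
x=30: ŷ = -7.5 + 30 = 22.5; r = 20.2 − 22.5 = -2.3
x=35: ŷ = -7.5 + 35 = 27.5; r = 29.7 − 27.5 = 2.2
x=40: ŷ = -7.5 + 40 = 32.5; r = 35 − 32.5 = 2.5
x=45: ŷ = -7.5 + 45 = 37.5; r = 34.5 − 37.5 = -3
SSE = 1.44 + 0.01 + 1 + 0.49 + 5.29 + 4.84 + 6.25 + 9 = 28.32
s = √(28.32/6) = 2.17256
r/s = 2.5 / 2.17256 = 1.151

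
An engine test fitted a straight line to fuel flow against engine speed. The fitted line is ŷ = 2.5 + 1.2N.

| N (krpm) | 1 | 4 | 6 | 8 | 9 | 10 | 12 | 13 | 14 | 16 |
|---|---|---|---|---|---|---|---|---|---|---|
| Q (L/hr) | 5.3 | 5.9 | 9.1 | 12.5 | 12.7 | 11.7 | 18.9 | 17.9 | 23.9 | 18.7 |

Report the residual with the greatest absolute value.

N=1: ŷ = 2.5 + 1.2·1 = 3.7; e = 5.3 − 3.7 = 1.6
N=4: ŷ = 2.5 + 1.2·4 = 7.3; e = 5.9 − 7.3 = -1.4
N=6: ŷ = 2.5 + 1.2·6 = 9.7; e = 9.1 − 9.7 = -0.6
N=8: ŷ = 2.5 + 1.2·8 = 12.1; e = 12.5 − 12.1 = 0.4
N=9: ŷ = 2.5 + 1.2·9 = 13.3; e = 12.7 − 13.3 = -0.6
N=10: ŷ = 2.5 + 1.2·10 = 14.5; e = 11.7 − 14.5 = -2.8
N=12: ŷ = 2.5 + 1.2·12 = 16.9; e = 18.9 − 16.9 = 2
N=13: ŷ = 2.5 + 1.2·13 = 18.1; e = 17.9 − 18.1 = -0.2
N=14: ŷ = 2.5 + 1.2·14 = 19.3; e = 23.9 − 19.3 = 4.6
N=16: ŷ = 2.5 + 1.2·16 = 21.7; e = 18.7 − 21.7 = -3
Largest |e| is 4.6 at N = 14, residual 4.6.

e = 4.6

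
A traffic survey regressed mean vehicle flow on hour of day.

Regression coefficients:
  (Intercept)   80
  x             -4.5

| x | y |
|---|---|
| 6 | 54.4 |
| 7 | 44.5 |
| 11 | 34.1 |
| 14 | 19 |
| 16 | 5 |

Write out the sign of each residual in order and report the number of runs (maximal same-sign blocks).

4 runs

x=6: ŷ = 80 − 4.5·6 = 53; r = 54.4 − 53 = 1.4
x=7: ŷ = 80 − 4.5·7 = 48.5; r = 44.5 − 48.5 = -4
x=11: ŷ = 80 − 4.5·11 = 30.5; r = 34.1 − 30.5 = 3.6
x=14: ŷ = 80 − 4.5·14 = 17; r = 19 − 17 = 2
x=16: ŷ = 80 − 4.5·16 = 8; r = 5 − 8 = -3
Signs: + − + + −
Runs: +×1, −×1, +×2, −×1 → 4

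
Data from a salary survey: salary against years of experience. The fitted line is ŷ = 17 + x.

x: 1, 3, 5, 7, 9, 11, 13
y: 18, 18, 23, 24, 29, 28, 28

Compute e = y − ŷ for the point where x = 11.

ŷ = 17 + 11 = 28
e = 28 − 28 = 0

e = 0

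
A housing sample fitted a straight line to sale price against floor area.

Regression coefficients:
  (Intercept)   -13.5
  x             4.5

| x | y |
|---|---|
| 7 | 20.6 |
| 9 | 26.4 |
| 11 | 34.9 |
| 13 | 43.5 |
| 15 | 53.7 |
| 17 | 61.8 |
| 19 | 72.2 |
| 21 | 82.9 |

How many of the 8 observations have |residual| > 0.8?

5

x=7: ŷ = -13.5 + 4.5·7 = 18; e = 20.6 − 18 = 2.6
x=9: ŷ = -13.5 + 4.5·9 = 27; e = 26.4 − 27 = -0.6
x=11: ŷ = -13.5 + 4.5·11 = 36; e = 34.9 − 36 = -1.1
x=13: ŷ = -13.5 + 4.5·13 = 45; e = 43.5 − 45 = -1.5
x=15: ŷ = -13.5 + 4.5·15 = 54; e = 53.7 − 54 = -0.3
x=17: ŷ = -13.5 + 4.5·17 = 63; e = 61.8 − 63 = -1.2
x=19: ŷ = -13.5 + 4.5·19 = 72; e = 72.2 − 72 = 0.2
x=21: ŷ = -13.5 + 4.5·21 = 81; e = 82.9 − 81 = 1.9
|e| > 0.8: x=7 (|e|=2.6), x=11 (|e|=1.1), x=13 (|e|=1.5), x=17 (|e|=1.2), x=21 (|e|=1.9) → 5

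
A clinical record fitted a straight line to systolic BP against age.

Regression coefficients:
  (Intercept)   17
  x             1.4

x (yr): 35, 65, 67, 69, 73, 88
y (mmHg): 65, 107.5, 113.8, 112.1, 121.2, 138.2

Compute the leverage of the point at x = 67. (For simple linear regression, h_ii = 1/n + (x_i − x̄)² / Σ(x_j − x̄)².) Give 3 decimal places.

h = 0.167

x̄ = (35 + 65 + 67 + 69 + 73 + 88)/6 = 66.1667
Σ(x − x̄)² = 971.361 + 1.36111 + 0.694444 + 8.02778 + 46.6944 + 476.694 = 1504.83
h = 1/6 + (0.833333)²/1504.83 = 0.166667 + 0.000461476 = 0.167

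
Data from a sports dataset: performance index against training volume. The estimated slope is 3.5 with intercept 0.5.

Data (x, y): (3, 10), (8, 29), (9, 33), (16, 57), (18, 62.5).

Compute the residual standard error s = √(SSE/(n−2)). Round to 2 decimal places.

x=3: ŷ = 0.5 + 3.5·3 = 11; e = 10 − 11 = -1
x=8: ŷ = 0.5 + 3.5·8 = 28.5; e = 29 − 28.5 = 0.5
x=9: ŷ = 0.5 + 3.5·9 = 32; e = 33 − 32 = 1
x=16: ŷ = 0.5 + 3.5·16 = 56.5; e = 57 − 56.5 = 0.5
x=18: ŷ = 0.5 + 3.5·18 = 63.5; e = 62.5 − 63.5 = -1
SSE = 1 + 0.25 + 1 + 0.25 + 1 = 3.5
s = √(3.5/3) = √1.16667 ≈ 1.08

s = 1.08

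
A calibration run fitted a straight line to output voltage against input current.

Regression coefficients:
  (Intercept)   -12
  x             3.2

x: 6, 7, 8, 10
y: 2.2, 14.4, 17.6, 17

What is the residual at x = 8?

ŷ = -12 + 3.2·8 = 13.6
r = 17.6 − 13.6 = 4

r = 4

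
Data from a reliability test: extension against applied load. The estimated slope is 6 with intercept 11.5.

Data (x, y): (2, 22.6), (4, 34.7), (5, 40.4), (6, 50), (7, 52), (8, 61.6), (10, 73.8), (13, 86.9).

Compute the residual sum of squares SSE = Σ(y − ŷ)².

SSE = 27.62

x=2: ŷ = 11.5 + 6·2 = 23.5; r = 22.6 − 23.5 = -0.9
x=4: ŷ = 11.5 + 6·4 = 35.5; r = 34.7 − 35.5 = -0.8
x=5: ŷ = 11.5 + 6·5 = 41.5; r = 40.4 − 41.5 = -1.1
x=6: ŷ = 11.5 + 6·6 = 47.5; r = 50 − 47.5 = 2.5
x=7: ŷ = 11.5 + 6·7 = 53.5; r = 52 − 53.5 = -1.5
x=8: ŷ = 11.5 + 6·8 = 59.5; r = 61.6 − 59.5 = 2.1
x=10: ŷ = 11.5 + 6·10 = 71.5; r = 73.8 − 71.5 = 2.3
x=13: ŷ = 11.5 + 6·13 = 89.5; r = 86.9 − 89.5 = -2.6
SSE = 0.81 + 0.64 + 1.21 + 6.25 + 2.25 + 4.41 + 5.29 + 6.76 = 27.62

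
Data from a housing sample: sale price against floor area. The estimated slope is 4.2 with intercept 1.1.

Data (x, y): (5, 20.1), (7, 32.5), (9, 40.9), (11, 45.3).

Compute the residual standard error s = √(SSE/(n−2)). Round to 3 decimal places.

s = 2.828

x=5: ŷ = 1.1 + 4.2·5 = 22.1; e = 20.1 − 22.1 = -2
x=7: ŷ = 1.1 + 4.2·7 = 30.5; e = 32.5 − 30.5 = 2
x=9: ŷ = 1.1 + 4.2·9 = 38.9; e = 40.9 − 38.9 = 2
x=11: ŷ = 1.1 + 4.2·11 = 47.3; e = 45.3 − 47.3 = -2
SSE = 4 + 4 + 4 + 4 = 16
s = √(16/2) = √8 ≈ 2.828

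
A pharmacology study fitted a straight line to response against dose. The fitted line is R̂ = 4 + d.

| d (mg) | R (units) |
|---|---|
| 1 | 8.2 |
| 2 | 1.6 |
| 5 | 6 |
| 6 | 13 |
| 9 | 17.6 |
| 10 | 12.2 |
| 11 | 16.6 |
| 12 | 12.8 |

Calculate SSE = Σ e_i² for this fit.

d=1: R̂ = 4 + 1 = 5; e = 8.2 − 5 = 3.2
d=2: R̂ = 4 + 2 = 6; e = 1.6 − 6 = -4.4
d=5: R̂ = 4 + 5 = 9; e = 6 − 9 = -3
d=6: R̂ = 4 + 6 = 10; e = 13 − 10 = 3
d=9: R̂ = 4 + 9 = 13; e = 17.6 − 13 = 4.6
d=10: R̂ = 4 + 10 = 14; e = 12.2 − 14 = -1.8
d=11: R̂ = 4 + 11 = 15; e = 16.6 − 15 = 1.6
d=12: R̂ = 4 + 12 = 16; e = 12.8 − 16 = -3.2
SSE = 10.24 + 19.36 + 9 + 9 + 21.16 + 3.24 + 2.56 + 10.24 = 84.8

SSE = 84.8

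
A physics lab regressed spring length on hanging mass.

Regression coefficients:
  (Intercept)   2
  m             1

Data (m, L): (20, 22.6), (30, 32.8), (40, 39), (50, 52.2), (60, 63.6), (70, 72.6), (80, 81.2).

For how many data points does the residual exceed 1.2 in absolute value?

2

m=20: ŷ = 2 + 20 = 22; r = 22.6 − 22 = 0.6
m=30: ŷ = 2 + 30 = 32; r = 32.8 − 32 = 0.8
m=40: ŷ = 2 + 40 = 42; r = 39 − 42 = -3
m=50: ŷ = 2 + 50 = 52; r = 52.2 − 52 = 0.2
m=60: ŷ = 2 + 60 = 62; r = 63.6 − 62 = 1.6
m=70: ŷ = 2 + 70 = 72; r = 72.6 − 72 = 0.6
m=80: ŷ = 2 + 80 = 82; r = 81.2 − 82 = -0.8
|r| > 1.2: m=40 (|r|=3), m=60 (|r|=1.6) → 2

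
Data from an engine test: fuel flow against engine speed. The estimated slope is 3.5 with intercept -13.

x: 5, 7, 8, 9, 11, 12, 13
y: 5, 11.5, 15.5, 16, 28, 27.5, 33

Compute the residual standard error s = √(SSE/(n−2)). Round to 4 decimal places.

s = 1.7607

x=5: ŷ = -13 + 3.5·5 = 4.5; e = 5 − 4.5 = 0.5
x=7: ŷ = -13 + 3.5·7 = 11.5; e = 11.5 − 11.5 = 0
x=8: ŷ = -13 + 3.5·8 = 15; e = 15.5 − 15 = 0.5
x=9: ŷ = -13 + 3.5·9 = 18.5; e = 16 − 18.5 = -2.5
x=11: ŷ = -13 + 3.5·11 = 25.5; e = 28 − 25.5 = 2.5
x=12: ŷ = -13 + 3.5·12 = 29; e = 27.5 − 29 = -1.5
x=13: ŷ = -13 + 3.5·13 = 32.5; e = 33 − 32.5 = 0.5
SSE = 0.25 + 0 + 0.25 + 6.25 + 6.25 + 2.25 + 0.25 = 15.5
s = √(15.5/5) = √3.1 ≈ 1.7607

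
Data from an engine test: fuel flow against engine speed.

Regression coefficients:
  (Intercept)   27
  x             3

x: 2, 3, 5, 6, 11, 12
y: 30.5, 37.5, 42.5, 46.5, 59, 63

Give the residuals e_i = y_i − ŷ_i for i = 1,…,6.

-2.5, 1.5, 0.5, 1.5, -1, 0

x=2: ŷ = 27 + 3·2 = 33; e = 30.5 − 33 = -2.5
x=3: ŷ = 27 + 3·3 = 36; e = 37.5 − 36 = 1.5
x=5: ŷ = 27 + 3·5 = 42; e = 42.5 − 42 = 0.5
x=6: ŷ = 27 + 3·6 = 45; e = 46.5 − 45 = 1.5
x=11: ŷ = 27 + 3·11 = 60; e = 59 − 60 = -1
x=12: ŷ = 27 + 3·12 = 63; e = 63 − 63 = 0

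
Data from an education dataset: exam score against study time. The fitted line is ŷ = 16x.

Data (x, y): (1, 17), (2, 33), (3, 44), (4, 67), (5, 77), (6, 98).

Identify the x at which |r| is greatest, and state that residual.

x=1: ŷ = 16·1 = 16; r = 17 − 16 = 1
x=2: ŷ = 16·2 = 32; r = 33 − 32 = 1
x=3: ŷ = 16·3 = 48; r = 44 − 48 = -4
x=4: ŷ = 16·4 = 64; r = 67 − 64 = 3
x=5: ŷ = 16·5 = 80; r = 77 − 80 = -3
x=6: ŷ = 16·6 = 96; r = 98 − 96 = 2
Largest |r| is 4 at x = 3, residual -4.

x = 3, r = -4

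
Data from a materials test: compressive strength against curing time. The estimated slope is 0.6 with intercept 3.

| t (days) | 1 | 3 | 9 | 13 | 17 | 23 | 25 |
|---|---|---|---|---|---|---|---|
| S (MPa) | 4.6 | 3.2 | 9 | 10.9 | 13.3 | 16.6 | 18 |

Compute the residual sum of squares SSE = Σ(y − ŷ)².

SSE = 3.98

t=1: Ŝ = 3 + 0.6·1 = 3.6; e = 4.6 − 3.6 = 1
t=3: Ŝ = 3 + 0.6·3 = 4.8; e = 3.2 − 4.8 = -1.6
t=9: Ŝ = 3 + 0.6·9 = 8.4; e = 9 − 8.4 = 0.6
t=13: Ŝ = 3 + 0.6·13 = 10.8; e = 10.9 − 10.8 = 0.1
t=17: Ŝ = 3 + 0.6·17 = 13.2; e = 13.3 − 13.2 = 0.1
t=23: Ŝ = 3 + 0.6·23 = 16.8; e = 16.6 − 16.8 = -0.2
t=25: Ŝ = 3 + 0.6·25 = 18; e = 18 − 18 = 0
SSE = 1 + 2.56 + 0.36 + 0.01 + 0.01 + 0.04 + 0 = 3.98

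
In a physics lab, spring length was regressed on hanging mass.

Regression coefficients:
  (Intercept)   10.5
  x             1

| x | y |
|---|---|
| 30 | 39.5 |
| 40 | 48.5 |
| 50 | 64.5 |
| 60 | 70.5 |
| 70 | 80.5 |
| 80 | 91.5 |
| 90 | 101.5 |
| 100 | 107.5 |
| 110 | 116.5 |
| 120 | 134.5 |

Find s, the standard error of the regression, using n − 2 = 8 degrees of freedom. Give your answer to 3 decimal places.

s = 2.828

x=30: ŷ = 10.5 + 30 = 40.5; r = 39.5 − 40.5 = -1
x=40: ŷ = 10.5 + 40 = 50.5; r = 48.5 − 50.5 = -2
x=50: ŷ = 10.5 + 50 = 60.5; r = 64.5 − 60.5 = 4
x=60: ŷ = 10.5 + 60 = 70.5; r = 70.5 − 70.5 = 0
x=70: ŷ = 10.5 + 70 = 80.5; r = 80.5 − 80.5 = 0
x=80: ŷ = 10.5 + 80 = 90.5; r = 91.5 − 90.5 = 1
x=90: ŷ = 10.5 + 90 = 100.5; r = 101.5 − 100.5 = 1
x=100: ŷ = 10.5 + 100 = 110.5; r = 107.5 − 110.5 = -3
x=110: ŷ = 10.5 + 110 = 120.5; r = 116.5 − 120.5 = -4
x=120: ŷ = 10.5 + 120 = 130.5; r = 134.5 − 130.5 = 4
SSE = 1 + 4 + 16 + 0 + 0 + 1 + 1 + 9 + 16 + 16 = 64
s = √(64/8) = √8 ≈ 2.828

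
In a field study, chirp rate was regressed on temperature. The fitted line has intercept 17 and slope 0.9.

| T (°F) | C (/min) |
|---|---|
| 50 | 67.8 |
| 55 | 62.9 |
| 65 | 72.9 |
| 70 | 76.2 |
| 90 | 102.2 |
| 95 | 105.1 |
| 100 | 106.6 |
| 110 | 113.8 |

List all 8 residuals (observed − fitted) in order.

T=50: Ĉ = 17 + 0.9·50 = 62; r = 67.8 − 62 = 5.8
T=55: Ĉ = 17 + 0.9·55 = 66.5; r = 62.9 − 66.5 = -3.6
T=65: Ĉ = 17 + 0.9·65 = 75.5; r = 72.9 − 75.5 = -2.6
T=70: Ĉ = 17 + 0.9·70 = 80; r = 76.2 − 80 = -3.8
T=90: Ĉ = 17 + 0.9·90 = 98; r = 102.2 − 98 = 4.2
T=95: Ĉ = 17 + 0.9·95 = 102.5; r = 105.1 − 102.5 = 2.6
T=100: Ĉ = 17 + 0.9·100 = 107; r = 106.6 − 107 = -0.4
T=110: Ĉ = 17 + 0.9·110 = 116; r = 113.8 − 116 = -2.2

5.8, -3.6, -2.6, -3.8, 4.2, 2.6, -0.4, -2.2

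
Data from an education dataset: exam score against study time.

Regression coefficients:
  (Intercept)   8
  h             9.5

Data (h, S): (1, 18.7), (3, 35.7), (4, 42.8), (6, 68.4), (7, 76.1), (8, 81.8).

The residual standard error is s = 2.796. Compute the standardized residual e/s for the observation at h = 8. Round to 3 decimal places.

-0.787

Ŝ = 8 + 9.5·8 = 84
e = 81.8 − 84 = -2.2
e/s = -2.2 / 2.796 = -0.787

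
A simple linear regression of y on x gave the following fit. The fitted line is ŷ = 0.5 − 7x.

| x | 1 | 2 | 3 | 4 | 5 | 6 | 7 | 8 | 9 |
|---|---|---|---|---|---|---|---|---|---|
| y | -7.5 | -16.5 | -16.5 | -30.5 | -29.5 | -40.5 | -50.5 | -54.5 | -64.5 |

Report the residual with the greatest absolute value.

x=1: ŷ = 0.5 − 7·1 = -6.5; e = -7.5 − (-6.5) = -1
x=2: ŷ = 0.5 − 7·2 = -13.5; e = -16.5 − (-13.5) = -3
x=3: ŷ = 0.5 − 7·3 = -20.5; e = -16.5 − (-20.5) = 4
x=4: ŷ = 0.5 − 7·4 = -27.5; e = -30.5 − (-27.5) = -3
x=5: ŷ = 0.5 − 7·5 = -34.5; e = -29.5 − (-34.5) = 5
x=6: ŷ = 0.5 − 7·6 = -41.5; e = -40.5 − (-41.5) = 1
x=7: ŷ = 0.5 − 7·7 = -48.5; e = -50.5 − (-48.5) = -2
x=8: ŷ = 0.5 − 7·8 = -55.5; e = -54.5 − (-55.5) = 1
x=9: ŷ = 0.5 − 7·9 = -62.5; e = -64.5 − (-62.5) = -2
Largest |e| is 5 at x = 5, residual 5.

e = 5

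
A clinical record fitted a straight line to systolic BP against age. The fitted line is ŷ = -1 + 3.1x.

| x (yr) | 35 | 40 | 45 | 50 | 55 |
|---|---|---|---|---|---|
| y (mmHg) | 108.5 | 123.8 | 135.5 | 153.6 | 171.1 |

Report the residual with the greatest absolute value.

x=35: ŷ = -1 + 3.1·35 = 107.5; e = 108.5 − 107.5 = 1
x=40: ŷ = -1 + 3.1·40 = 123; e = 123.8 − 123 = 0.8
x=45: ŷ = -1 + 3.1·45 = 138.5; e = 135.5 − 138.5 = -3
x=50: ŷ = -1 + 3.1·50 = 154; e = 153.6 − 154 = -0.4
x=55: ŷ = -1 + 3.1·55 = 169.5; e = 171.1 − 169.5 = 1.6
Largest |e| is 3 at x = 45, residual -3.

e = -3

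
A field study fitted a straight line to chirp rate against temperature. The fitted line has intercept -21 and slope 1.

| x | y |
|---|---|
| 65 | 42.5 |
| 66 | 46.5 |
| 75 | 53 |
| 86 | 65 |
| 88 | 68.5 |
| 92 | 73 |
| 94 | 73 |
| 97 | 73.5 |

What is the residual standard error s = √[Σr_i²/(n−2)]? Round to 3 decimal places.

x=65: ŷ = -21 + 65 = 44; r = 42.5 − 44 = -1.5
x=66: ŷ = -21 + 66 = 45; r = 46.5 − 45 = 1.5
x=75: ŷ = -21 + 75 = 54; r = 53 − 54 = -1
x=86: ŷ = -21 + 86 = 65; r = 65 − 65 = 0
x=88: ŷ = -21 + 88 = 67; r = 68.5 − 67 = 1.5
x=92: ŷ = -21 + 92 = 71; r = 73 − 71 = 2
x=94: ŷ = -21 + 94 = 73; r = 73 − 73 = 0
x=97: ŷ = -21 + 97 = 76; r = 73.5 − 76 = -2.5
SSE = 2.25 + 2.25 + 1 + 0 + 2.25 + 4 + 0 + 6.25 = 18
s = √(18/6) = √3 ≈ 1.732

s = 1.732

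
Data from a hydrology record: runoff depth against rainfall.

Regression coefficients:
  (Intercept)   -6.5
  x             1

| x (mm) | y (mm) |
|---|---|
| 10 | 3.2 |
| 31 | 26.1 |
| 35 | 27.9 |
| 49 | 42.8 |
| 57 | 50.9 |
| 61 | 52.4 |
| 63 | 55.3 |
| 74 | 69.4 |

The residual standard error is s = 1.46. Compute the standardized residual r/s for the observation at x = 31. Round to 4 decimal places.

1.0959

ŷ = -6.5 + 31 = 24.5
r = 26.1 − 24.5 = 1.6
r/s = 1.6 / 1.46 = 1.0959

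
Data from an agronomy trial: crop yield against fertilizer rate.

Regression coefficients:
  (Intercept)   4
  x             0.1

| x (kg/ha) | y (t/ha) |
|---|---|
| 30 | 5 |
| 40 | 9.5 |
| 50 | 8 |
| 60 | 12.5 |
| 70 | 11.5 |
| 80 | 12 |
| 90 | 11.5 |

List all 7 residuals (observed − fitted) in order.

-2, 1.5, -1, 2.5, 0.5, 0, -1.5

x=30: ŷ = 4 + 0.1·30 = 7; e = 5 − 7 = -2
x=40: ŷ = 4 + 0.1·40 = 8; e = 9.5 − 8 = 1.5
x=50: ŷ = 4 + 0.1·50 = 9; e = 8 − 9 = -1
x=60: ŷ = 4 + 0.1·60 = 10; e = 12.5 − 10 = 2.5
x=70: ŷ = 4 + 0.1·70 = 11; e = 11.5 − 11 = 0.5
x=80: ŷ = 4 + 0.1·80 = 12; e = 12 − 12 = 0
x=90: ŷ = 4 + 0.1·90 = 13; e = 11.5 − 13 = -1.5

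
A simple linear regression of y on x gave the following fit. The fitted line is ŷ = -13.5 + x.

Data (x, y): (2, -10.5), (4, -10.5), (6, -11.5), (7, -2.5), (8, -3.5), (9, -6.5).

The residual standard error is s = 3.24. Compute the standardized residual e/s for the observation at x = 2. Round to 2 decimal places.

ŷ = -13.5 + 2 = -11.5
e = -10.5 − (-11.5) = 1
e/s = 1 / 3.24 = 0.31

0.31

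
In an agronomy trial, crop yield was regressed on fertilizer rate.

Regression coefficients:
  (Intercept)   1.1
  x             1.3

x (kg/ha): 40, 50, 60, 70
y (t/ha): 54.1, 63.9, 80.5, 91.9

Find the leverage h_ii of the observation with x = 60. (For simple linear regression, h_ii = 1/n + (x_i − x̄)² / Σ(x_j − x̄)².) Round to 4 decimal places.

h = 0.3000

x̄ = (40 + 50 + 60 + 70)/4 = 55
Σ(x − x̄)² = 225 + 25 + 25 + 225 = 500
h = 1/4 + (5)²/500 = 0.25 + 0.05 = 0.3000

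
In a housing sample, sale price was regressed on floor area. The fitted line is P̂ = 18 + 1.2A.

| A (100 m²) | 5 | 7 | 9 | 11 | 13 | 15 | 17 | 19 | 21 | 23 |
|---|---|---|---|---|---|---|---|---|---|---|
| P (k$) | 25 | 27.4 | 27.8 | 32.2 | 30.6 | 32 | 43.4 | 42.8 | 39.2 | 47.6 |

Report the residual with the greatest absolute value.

A=5: P̂ = 18 + 1.2·5 = 24; e = 25 − 24 = 1
A=7: P̂ = 18 + 1.2·7 = 26.4; e = 27.4 − 26.4 = 1
A=9: P̂ = 18 + 1.2·9 = 28.8; e = 27.8 − 28.8 = -1
A=11: P̂ = 18 + 1.2·11 = 31.2; e = 32.2 − 31.2 = 1
A=13: P̂ = 18 + 1.2·13 = 33.6; e = 30.6 − 33.6 = -3
A=15: P̂ = 18 + 1.2·15 = 36; e = 32 − 36 = -4
A=17: P̂ = 18 + 1.2·17 = 38.4; e = 43.4 − 38.4 = 5
A=19: P̂ = 18 + 1.2·19 = 40.8; e = 42.8 − 40.8 = 2
A=21: P̂ = 18 + 1.2·21 = 43.2; e = 39.2 − 43.2 = -4
A=23: P̂ = 18 + 1.2·23 = 45.6; e = 47.6 − 45.6 = 2
Largest |e| is 5 at A = 17, residual 5.

e = 5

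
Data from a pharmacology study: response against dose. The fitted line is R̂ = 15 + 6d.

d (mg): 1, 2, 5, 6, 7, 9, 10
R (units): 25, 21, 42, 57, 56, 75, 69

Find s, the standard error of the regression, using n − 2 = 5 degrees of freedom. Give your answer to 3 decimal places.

d=1: R̂ = 15 + 6·1 = 21; e = 25 − 21 = 4
d=2: R̂ = 15 + 6·2 = 27; e = 21 − 27 = -6
d=5: R̂ = 15 + 6·5 = 45; e = 42 − 45 = -3
d=6: R̂ = 15 + 6·6 = 51; e = 57 − 51 = 6
d=7: R̂ = 15 + 6·7 = 57; e = 56 − 57 = -1
d=9: R̂ = 15 + 6·9 = 69; e = 75 − 69 = 6
d=10: R̂ = 15 + 6·10 = 75; e = 69 − 75 = -6
SSE = 16 + 36 + 9 + 36 + 1 + 36 + 36 = 170
s = √(170/5) = √34 ≈ 5.831

s = 5.831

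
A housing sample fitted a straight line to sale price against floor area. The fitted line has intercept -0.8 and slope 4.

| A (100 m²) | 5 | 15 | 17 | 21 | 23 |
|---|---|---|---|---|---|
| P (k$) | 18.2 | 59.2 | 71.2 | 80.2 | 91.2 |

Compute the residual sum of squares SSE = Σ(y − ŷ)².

A=5: ŷ = -0.8 + 4·5 = 19.2; r = 18.2 − 19.2 = -1
A=15: ŷ = -0.8 + 4·15 = 59.2; r = 59.2 − 59.2 = 0
A=17: ŷ = -0.8 + 4·17 = 67.2; r = 71.2 − 67.2 = 4
A=21: ŷ = -0.8 + 4·21 = 83.2; r = 80.2 − 83.2 = -3
A=23: ŷ = -0.8 + 4·23 = 91.2; r = 91.2 − 91.2 = 0
SSE = 1 + 0 + 16 + 9 + 0 = 26

SSE = 26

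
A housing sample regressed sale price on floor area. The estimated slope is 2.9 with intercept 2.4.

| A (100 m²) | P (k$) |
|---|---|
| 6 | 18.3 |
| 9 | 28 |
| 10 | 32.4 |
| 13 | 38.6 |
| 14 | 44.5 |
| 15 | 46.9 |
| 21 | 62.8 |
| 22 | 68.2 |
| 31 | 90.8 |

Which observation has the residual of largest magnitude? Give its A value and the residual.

A=6: P̂ = 2.4 + 2.9·6 = 19.8; e = 18.3 − 19.8 = -1.5
A=9: P̂ = 2.4 + 2.9·9 = 28.5; e = 28 − 28.5 = -0.5
A=10: P̂ = 2.4 + 2.9·10 = 31.4; e = 32.4 − 31.4 = 1
A=13: P̂ = 2.4 + 2.9·13 = 40.1; e = 38.6 − 40.1 = -1.5
A=14: P̂ = 2.4 + 2.9·14 = 43; e = 44.5 − 43 = 1.5
A=15: P̂ = 2.4 + 2.9·15 = 45.9; e = 46.9 − 45.9 = 1
A=21: P̂ = 2.4 + 2.9·21 = 63.3; e = 62.8 − 63.3 = -0.5
A=22: P̂ = 2.4 + 2.9·22 = 66.2; e = 68.2 − 66.2 = 2
A=31: P̂ = 2.4 + 2.9·31 = 92.3; e = 90.8 − 92.3 = -1.5
Largest |e| is 2 at A = 22, residual 2.

A = 22, e = 2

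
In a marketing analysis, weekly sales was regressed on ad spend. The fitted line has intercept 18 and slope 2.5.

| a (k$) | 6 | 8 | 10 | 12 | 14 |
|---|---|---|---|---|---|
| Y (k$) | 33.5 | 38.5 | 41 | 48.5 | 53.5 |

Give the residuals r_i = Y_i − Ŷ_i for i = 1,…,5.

0.5, 0.5, -2, 0.5, 0.5

a=6: Ŷ = 18 + 2.5·6 = 33; r = 33.5 − 33 = 0.5
a=8: Ŷ = 18 + 2.5·8 = 38; r = 38.5 − 38 = 0.5
a=10: Ŷ = 18 + 2.5·10 = 43; r = 41 − 43 = -2
a=12: Ŷ = 18 + 2.5·12 = 48; r = 48.5 − 48 = 0.5
a=14: Ŷ = 18 + 2.5·14 = 53; r = 53.5 − 53 = 0.5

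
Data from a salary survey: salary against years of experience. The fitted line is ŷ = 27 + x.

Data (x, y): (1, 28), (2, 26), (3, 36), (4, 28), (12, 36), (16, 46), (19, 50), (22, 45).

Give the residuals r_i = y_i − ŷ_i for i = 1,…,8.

0, -3, 6, -3, -3, 3, 4, -4

x=1: ŷ = 27 + 1 = 28; r = 28 − 28 = 0
x=2: ŷ = 27 + 2 = 29; r = 26 − 29 = -3
x=3: ŷ = 27 + 3 = 30; r = 36 − 30 = 6
x=4: ŷ = 27 + 4 = 31; r = 28 − 31 = -3
x=12: ŷ = 27 + 12 = 39; r = 36 − 39 = -3
x=16: ŷ = 27 + 16 = 43; r = 46 − 43 = 3
x=19: ŷ = 27 + 19 = 46; r = 50 − 46 = 4
x=22: ŷ = 27 + 22 = 49; r = 45 − 49 = -4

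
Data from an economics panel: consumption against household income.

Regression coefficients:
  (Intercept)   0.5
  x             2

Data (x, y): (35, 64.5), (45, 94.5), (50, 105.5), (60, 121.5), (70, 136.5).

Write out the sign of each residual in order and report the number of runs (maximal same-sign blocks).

x=35: ŷ = 0.5 + 2·35 = 70.5; r = 64.5 − 70.5 = -6
x=45: ŷ = 0.5 + 2·45 = 90.5; r = 94.5 − 90.5 = 4
x=50: ŷ = 0.5 + 2·50 = 100.5; r = 105.5 − 100.5 = 5
x=60: ŷ = 0.5 + 2·60 = 120.5; r = 121.5 − 120.5 = 1
x=70: ŷ = 0.5 + 2·70 = 140.5; r = 136.5 − 140.5 = -4
Signs: − + + + −
Runs: −×1, +×3, −×1 → 3

3 runs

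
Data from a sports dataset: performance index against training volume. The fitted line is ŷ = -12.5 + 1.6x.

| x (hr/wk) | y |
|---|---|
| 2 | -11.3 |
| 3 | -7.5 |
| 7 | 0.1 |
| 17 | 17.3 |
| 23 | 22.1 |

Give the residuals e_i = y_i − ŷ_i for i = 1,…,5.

-2, 0.2, 1.4, 2.6, -2.2

x=2: ŷ = -12.5 + 1.6·2 = -9.3; e = -11.3 − (-9.3) = -2
x=3: ŷ = -12.5 + 1.6·3 = -7.7; e = -7.5 − (-7.7) = 0.2
x=7: ŷ = -12.5 + 1.6·7 = -1.3; e = 0.1 − (-1.3) = 1.4
x=17: ŷ = -12.5 + 1.6·17 = 14.7; e = 17.3 − 14.7 = 2.6
x=23: ŷ = -12.5 + 1.6·23 = 24.3; e = 22.1 − 24.3 = -2.2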